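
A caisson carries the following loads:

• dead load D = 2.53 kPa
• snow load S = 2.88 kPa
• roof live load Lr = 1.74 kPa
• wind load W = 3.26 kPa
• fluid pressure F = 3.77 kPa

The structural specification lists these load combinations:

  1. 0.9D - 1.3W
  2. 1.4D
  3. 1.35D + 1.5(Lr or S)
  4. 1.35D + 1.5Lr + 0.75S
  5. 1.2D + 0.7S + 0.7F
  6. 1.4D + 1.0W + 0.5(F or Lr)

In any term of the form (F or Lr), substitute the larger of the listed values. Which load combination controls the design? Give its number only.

(Lr or S) → S = 2.88 kPa; (F or Lr) → F = 3.77 kPa.
1. 0.9(2.53) - 1.3(3.26) = 2.28 - 4.24 = -1.96
2. 1.4(2.53) = 3.54
3. 1.35(2.53) + 1.5(2.88) = 3.42 + 4.32 = 7.74
4. 1.35(2.53) + 1.5(1.74) + 0.75(2.88) = 3.42 + 2.61 + 2.16 = 8.19
5. 1.2(2.53) + 0.7(2.88) + 0.7(3.77) = 7.69
6. 1.4(2.53) + 1.0(3.26) + 0.5(3.77) = 3.54 + 3.26 + 1.89 = 8.69
The largest value is 8.69 kPa from combination 6.

Combination 6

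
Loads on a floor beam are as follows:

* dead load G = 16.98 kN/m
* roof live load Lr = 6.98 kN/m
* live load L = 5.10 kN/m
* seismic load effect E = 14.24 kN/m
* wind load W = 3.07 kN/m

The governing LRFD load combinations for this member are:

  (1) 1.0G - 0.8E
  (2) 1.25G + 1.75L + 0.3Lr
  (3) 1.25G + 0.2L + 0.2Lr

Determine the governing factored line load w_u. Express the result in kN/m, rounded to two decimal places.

(1) 1.0(16.98) - 0.8(14.24) = 5.59
(2) 1.25(16.98) + 1.75(5.10) + 0.3(6.98) = 32.24
(3) 1.25(16.98) + 0.2(5.10) + 0.2(6.98) = 23.64
The controlling combination is 2, giving 32.24 kN/m.

32.24 kN/m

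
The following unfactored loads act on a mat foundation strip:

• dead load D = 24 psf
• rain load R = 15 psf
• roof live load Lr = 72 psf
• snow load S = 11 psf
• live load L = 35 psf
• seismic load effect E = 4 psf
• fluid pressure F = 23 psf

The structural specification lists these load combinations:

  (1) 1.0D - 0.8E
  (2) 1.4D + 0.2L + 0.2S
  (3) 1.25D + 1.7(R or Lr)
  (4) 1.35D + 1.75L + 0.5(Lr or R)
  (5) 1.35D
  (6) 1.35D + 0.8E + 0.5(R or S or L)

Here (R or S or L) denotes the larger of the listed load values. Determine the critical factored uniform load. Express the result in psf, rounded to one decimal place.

(R or Lr) → Lr = 72 psf; (Lr or R) → Lr = 72 psf; (R or S or L) → L = 35 psf.
(1) 1.0(24) - 0.8(4) = 20.8
(2) 1.4(24) + 0.2(35) + 0.2(11) = 42.8
(3) 1.25(24) + 1.7(72) = 152.4
(4) 1.35(24) + 1.75(35) + 0.5(72) = 129.7
(5) 1.35(24) = 32.4
(6) 1.35(24) + 0.8(4) + 0.5(35) = 53.1
The controlling combination is 3, giving 152.4 psf.

152.4 psf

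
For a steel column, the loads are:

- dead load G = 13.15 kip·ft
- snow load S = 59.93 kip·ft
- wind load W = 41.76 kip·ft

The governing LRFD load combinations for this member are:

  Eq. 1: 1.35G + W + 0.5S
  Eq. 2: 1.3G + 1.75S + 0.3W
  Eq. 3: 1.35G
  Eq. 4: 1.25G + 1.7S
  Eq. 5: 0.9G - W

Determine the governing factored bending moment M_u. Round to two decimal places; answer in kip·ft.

134.50 kip·ft

Eq. 1: 1.35(13.15) + 1.0(41.76) + 0.5(59.93) = 89.48
Eq. 2: 1.3(13.15) + 1.75(59.93) + 0.3(41.76) = 134.50
Eq. 3: 1.35(13.15) = 17.75
Eq. 4: 1.25(13.15) + 1.7(59.93) = 118.32
Eq. 5: 0.9(13.15) - 1.0(41.76) = -29.93
Maximum is from combination 2.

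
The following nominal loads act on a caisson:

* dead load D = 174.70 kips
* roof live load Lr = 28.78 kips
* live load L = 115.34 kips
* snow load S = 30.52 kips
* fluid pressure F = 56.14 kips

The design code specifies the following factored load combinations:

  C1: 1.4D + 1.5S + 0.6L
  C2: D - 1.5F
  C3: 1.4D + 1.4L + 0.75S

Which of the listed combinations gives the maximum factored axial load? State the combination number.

Combination 3

C1: 1.4(174.70) + 1.5(30.52) + 0.6(115.34) = 244.58 + 45.78 + 69.20 = 359.56
C2: 1.0(174.70) - 1.5(56.14) = 174.70 - 84.21 = 90.49
C3: 1.4(174.70) + 1.4(115.34) + 0.75(30.52) = 244.58 + 161.48 + 22.89 = 428.95
The largest value is 428.95 kips from combination 3.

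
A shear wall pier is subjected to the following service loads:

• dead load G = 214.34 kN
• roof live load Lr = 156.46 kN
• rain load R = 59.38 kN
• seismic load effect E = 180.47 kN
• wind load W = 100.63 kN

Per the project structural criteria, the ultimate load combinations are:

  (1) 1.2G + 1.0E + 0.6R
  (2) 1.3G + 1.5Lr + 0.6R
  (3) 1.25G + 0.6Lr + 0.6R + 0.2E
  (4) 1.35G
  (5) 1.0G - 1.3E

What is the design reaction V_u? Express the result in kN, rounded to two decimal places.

548.96 kN

(1) 1.2(214.34) + 1.0(180.47) + 0.6(59.38) = 257.21 + 180.47 + 35.63 = 473.31
(2) 1.3(214.34) + 1.5(156.46) + 0.6(59.38) = 278.64 + 234.69 + 35.63 = 548.96
(3) 1.25(214.34) + 0.6(156.46) + 0.6(59.38) + 0.2(180.47) = 433.52
(4) 1.35(214.34) = 289.36
(5) 1.0(214.34) - 1.3(180.47) = 214.34 - 234.61 = -20.27
Combination 2 governs: V_u = 548.96 kN.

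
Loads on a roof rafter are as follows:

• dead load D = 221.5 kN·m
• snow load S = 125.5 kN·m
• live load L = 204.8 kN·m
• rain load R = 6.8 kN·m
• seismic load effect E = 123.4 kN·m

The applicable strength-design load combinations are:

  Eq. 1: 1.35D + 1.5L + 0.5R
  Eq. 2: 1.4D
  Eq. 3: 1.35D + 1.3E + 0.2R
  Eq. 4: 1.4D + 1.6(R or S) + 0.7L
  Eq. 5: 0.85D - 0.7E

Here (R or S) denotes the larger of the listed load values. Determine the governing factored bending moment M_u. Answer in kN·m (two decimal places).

654.26 kN·m

(R or S) → S = 125.5 kN·m.
Eq. 1: 1.35(221.5) + 1.5(204.8) + 0.5(6.8) = 299.03 + 307.20 + 3.40 = 609.63
Eq. 2: 1.4(221.5) = 310.10
Eq. 3: 1.35(221.5) + 1.3(123.4) + 0.2(6.8) = 299.03 + 160.42 + 1.36 = 460.81
Eq. 4: 1.4(221.5) + 1.6(125.5) + 0.7(204.8) = 310.10 + 200.80 + 143.36 = 654.26
Eq. 5: 0.85(221.5) - 0.7(123.4) = 188.28 - 86.38 = 101.90
The controlling combination is 4, giving 654.26 kN·m.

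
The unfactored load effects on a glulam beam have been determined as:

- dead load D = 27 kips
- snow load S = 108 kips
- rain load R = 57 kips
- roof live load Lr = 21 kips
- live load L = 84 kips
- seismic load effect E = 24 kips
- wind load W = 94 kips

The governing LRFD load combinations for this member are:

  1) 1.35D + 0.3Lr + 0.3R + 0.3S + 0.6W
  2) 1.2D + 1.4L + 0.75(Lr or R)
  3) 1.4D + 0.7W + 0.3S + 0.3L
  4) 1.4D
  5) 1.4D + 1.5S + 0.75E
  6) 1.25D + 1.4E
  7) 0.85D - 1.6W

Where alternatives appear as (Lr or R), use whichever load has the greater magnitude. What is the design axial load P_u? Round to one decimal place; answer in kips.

(Lr or R) → R = 57 kips.
1) 1.35(27) + 0.3(21) + 0.3(57) + 0.3(108) + 0.6(94) = 148.7
2) 1.2(27) + 1.4(84) + 0.75(57) = 192.8
3) 1.4(27) + 0.7(94) + 0.3(108) + 0.3(84) = 161.2
4) 1.4(27) = 37.8
5) 1.4(27) + 1.5(108) + 0.75(24) = 217.8
6) 1.25(27) + 1.4(24) = 67.4
7) 0.85(27) - 1.6(94) = -127.5
The controlling combination is 5, giving 217.8 kips.

217.8 kips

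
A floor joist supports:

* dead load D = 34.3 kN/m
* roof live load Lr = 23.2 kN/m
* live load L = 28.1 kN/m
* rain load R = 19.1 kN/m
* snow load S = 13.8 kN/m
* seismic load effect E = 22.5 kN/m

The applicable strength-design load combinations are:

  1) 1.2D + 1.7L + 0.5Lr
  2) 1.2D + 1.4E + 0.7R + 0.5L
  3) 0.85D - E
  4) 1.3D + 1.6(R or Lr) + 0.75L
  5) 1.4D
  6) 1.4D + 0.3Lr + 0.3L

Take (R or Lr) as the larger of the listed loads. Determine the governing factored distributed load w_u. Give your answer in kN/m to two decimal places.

(R or Lr) → Lr = 23.2 kN/m.
1) 1.2(34.3) + 1.7(28.1) + 0.5(23.2) = 41.16 + 47.77 + 11.60 = 100.53
2) 1.2(34.3) + 1.4(22.5) + 0.7(19.1) + 0.5(28.1) = 41.16 + 31.50 + 13.37 + 14.05 = 100.08
3) 0.85(34.3) - 1.0(22.5) = 29.16 - 22.50 = 6.66
4) 1.3(34.3) + 1.6(23.2) + 0.75(28.1) = 44.59 + 37.12 + 21.08 = 102.79
5) 1.4(34.3) = 48.02
6) 1.4(34.3) + 0.3(23.2) + 0.3(28.1) = 48.02 + 6.96 + 8.43 = 63.41
The controlling combination is 4, giving 102.79 kN/m.

102.79 kN/m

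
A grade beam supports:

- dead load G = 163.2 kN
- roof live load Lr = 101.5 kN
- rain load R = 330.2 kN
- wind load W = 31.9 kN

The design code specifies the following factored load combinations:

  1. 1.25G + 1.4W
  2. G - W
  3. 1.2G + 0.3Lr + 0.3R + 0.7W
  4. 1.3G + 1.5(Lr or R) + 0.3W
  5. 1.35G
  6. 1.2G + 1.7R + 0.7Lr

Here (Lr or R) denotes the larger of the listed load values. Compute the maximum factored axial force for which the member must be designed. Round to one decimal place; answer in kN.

(Lr or R) → R = 330.2 kN.
1. 1.25(163.2) + 1.4(31.9) = 248.7
2. 1.0(163.2) - 1.0(31.9) = 131.3
3. 1.2(163.2) + 0.3(101.5) + 0.3(330.2) + 0.7(31.9) = 347.7
4. 1.3(163.2) + 1.5(330.2) + 0.3(31.9) = 717.0
5. 1.35(163.2) = 220.3
6. 1.2(163.2) + 1.7(330.2) + 0.7(101.5) = 828.2
Maximum is from combination 6.

828.2 kN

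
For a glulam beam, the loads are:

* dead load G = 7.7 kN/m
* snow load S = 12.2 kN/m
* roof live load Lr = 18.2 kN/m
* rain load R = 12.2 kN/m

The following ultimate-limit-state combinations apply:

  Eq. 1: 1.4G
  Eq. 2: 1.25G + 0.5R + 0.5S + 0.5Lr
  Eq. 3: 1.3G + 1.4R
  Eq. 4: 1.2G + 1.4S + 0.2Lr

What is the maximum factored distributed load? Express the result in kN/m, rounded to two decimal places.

30.93 kN/m

Eq. 1: 1.4(7.7) = 10.78
Eq. 2: 1.25(7.7) + 0.5(12.2) + 0.5(12.2) + 0.5(18.2) = 30.93
Eq. 3: 1.3(7.7) + 1.4(12.2) = 27.09
Eq. 4: 1.2(7.7) + 1.4(12.2) + 0.2(18.2) = 29.96
The controlling combination is 2, giving 30.93 kN/m.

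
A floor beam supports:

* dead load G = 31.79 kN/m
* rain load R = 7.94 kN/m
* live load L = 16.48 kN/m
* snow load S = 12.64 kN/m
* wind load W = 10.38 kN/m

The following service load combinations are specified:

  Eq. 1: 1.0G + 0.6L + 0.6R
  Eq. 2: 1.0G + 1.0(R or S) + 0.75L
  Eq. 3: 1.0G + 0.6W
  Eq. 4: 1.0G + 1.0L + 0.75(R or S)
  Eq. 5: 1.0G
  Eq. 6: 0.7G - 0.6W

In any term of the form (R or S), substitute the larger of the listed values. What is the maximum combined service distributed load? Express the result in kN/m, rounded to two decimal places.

57.75 kN/m

(R or S) → S = 12.64 kN/m.
Eq. 1: 1.0(31.79) + 0.6(16.48) + 0.6(7.94) = 31.79 + 9.89 + 4.76 = 46.44
Eq. 2: 1.0(31.79) + 1.0(12.64) + 0.75(16.48) = 31.79 + 12.64 + 12.36 = 56.79
Eq. 3: 1.0(31.79) + 0.6(10.38) = 31.79 + 6.23 = 38.02
Eq. 4: 1.0(31.79) + 1.0(16.48) + 0.75(12.64) = 31.79 + 16.48 + 9.48 = 57.75
Eq. 5: 1.0(31.79) = 31.79
Eq. 6: 0.7(31.79) - 0.6(10.38) = 16.03
The controlling combination is 4, giving 57.75 kN/m.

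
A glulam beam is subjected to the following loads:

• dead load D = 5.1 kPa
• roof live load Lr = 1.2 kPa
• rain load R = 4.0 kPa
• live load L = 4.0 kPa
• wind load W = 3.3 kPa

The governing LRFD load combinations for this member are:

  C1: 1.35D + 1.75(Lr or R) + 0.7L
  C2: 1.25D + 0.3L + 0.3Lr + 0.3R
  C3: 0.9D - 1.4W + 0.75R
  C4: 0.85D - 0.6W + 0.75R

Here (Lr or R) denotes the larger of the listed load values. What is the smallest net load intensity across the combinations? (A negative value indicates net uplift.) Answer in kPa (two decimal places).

(Lr or R) → R = 4.0 kPa.
C1: 1.35(5.1) + 1.75(4.0) + 0.7(4.0) = 6.89 + 7.00 + 2.80 = 16.69
C2: 1.25(5.1) + 0.3(4.0) + 0.3(1.2) + 0.3(4.0) = 6.38 + 1.20 + 0.36 + 1.20 = 9.14
C3: 0.9(5.1) - 1.4(3.3) + 0.75(4.0) = 4.59 - 4.62 + 3.00 = 2.97
C4: 0.85(5.1) - 0.6(3.3) + 0.75(4.0) = 4.34 - 1.98 + 3.00 = 5.36
Combination 3 gives the minimum: 2.97 kPa.

2.97 kPa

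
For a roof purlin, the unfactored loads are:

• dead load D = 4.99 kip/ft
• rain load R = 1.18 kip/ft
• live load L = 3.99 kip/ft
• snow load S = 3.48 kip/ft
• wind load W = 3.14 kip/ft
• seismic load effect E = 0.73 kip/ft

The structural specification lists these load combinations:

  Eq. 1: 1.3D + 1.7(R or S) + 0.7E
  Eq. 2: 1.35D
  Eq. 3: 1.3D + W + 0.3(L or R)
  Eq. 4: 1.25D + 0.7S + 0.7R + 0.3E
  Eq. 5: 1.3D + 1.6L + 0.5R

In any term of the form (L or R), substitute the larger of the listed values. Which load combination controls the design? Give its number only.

Combination 5

(R or S) → S = 3.48 kip/ft; (L or R) → L = 3.99 kip/ft.
Eq. 1: 1.3(4.99) + 1.7(3.48) + 0.7(0.73) = 12.91
Eq. 2: 1.35(4.99) = 6.74
Eq. 3: 1.3(4.99) + 1.0(3.14) + 0.3(3.99) = 10.82
Eq. 4: 1.25(4.99) + 0.7(3.48) + 0.7(1.18) + 0.3(0.73) = 9.72
Eq. 5: 1.3(4.99) + 1.6(3.99) + 0.5(1.18) = 6.49 + 6.38 + 0.59 = 13.46
The largest value is 13.46 kip/ft from combination 5.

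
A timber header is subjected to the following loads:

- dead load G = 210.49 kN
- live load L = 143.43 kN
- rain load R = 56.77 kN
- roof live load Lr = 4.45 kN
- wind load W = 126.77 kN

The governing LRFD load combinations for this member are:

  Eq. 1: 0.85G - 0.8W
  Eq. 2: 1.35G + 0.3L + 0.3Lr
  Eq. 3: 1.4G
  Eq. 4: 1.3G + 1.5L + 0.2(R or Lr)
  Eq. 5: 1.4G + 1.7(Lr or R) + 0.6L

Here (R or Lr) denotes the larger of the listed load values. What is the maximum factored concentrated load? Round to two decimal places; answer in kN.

(R or Lr) → R = 56.77 kN; (Lr or R) → R = 56.77 kN.
Eq. 1: 0.85(210.49) - 0.8(126.77) = 77.50
Eq. 2: 1.35(210.49) + 0.3(143.43) + 0.3(4.45) = 328.53
Eq. 3: 1.4(210.49) = 294.69
Eq. 4: 1.3(210.49) + 1.5(143.43) + 0.2(56.77) = 500.14
Eq. 5: 1.4(210.49) + 1.7(56.77) + 0.6(143.43) = 477.25
Maximum is from combination 4.

500.14 kN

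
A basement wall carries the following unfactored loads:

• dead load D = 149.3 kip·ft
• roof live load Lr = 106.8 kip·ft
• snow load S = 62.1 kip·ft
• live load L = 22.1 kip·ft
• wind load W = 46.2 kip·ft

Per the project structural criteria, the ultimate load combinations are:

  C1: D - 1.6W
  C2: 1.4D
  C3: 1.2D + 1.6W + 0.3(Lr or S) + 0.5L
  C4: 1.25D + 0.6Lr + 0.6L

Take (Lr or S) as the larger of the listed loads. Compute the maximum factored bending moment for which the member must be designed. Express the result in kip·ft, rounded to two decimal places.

296.17 kip·ft

(Lr or S) → Lr = 106.8 kip·ft.
C1: 1.0(149.3) - 1.6(46.2) = 75.38
C2: 1.4(149.3) = 209.02
C3: 1.2(149.3) + 1.6(46.2) + 0.3(106.8) + 0.5(22.1) = 296.17
C4: 1.25(149.3) + 0.6(106.8) + 0.6(22.1) = 263.97
Maximum is from combination 3.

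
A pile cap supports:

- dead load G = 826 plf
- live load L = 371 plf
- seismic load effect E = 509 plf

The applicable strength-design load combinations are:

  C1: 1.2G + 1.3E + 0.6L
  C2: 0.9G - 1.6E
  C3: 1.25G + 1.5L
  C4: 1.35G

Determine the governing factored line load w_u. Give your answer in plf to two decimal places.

1875.50 plf

C1: 1.2(826) + 1.3(509) + 0.6(371) = 991.20 + 661.70 + 222.60 = 1875.50
C2: 0.9(826) - 1.6(509) = 743.40 - 814.40 = -71.00
C3: 1.25(826) + 1.5(371) = 1032.50 + 556.50 = 1589.00
C4: 1.35(826) = 1115.10
Maximum is from combination 1.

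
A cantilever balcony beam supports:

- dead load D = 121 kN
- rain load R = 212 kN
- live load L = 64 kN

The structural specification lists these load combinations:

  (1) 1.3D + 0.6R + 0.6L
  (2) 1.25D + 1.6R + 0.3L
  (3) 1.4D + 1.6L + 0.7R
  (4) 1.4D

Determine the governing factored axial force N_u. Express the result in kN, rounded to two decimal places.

509.65 kN

(1) 1.3(121) + 0.6(212) + 0.6(64) = 157.30 + 127.20 + 38.40 = 322.90
(2) 1.25(121) + 1.6(212) + 0.3(64) = 151.25 + 339.20 + 19.20 = 509.65
(3) 1.4(121) + 1.6(64) + 0.7(212) = 169.40 + 102.40 + 148.40 = 420.20
(4) 1.4(121) = 169.40
Maximum is from combination 2.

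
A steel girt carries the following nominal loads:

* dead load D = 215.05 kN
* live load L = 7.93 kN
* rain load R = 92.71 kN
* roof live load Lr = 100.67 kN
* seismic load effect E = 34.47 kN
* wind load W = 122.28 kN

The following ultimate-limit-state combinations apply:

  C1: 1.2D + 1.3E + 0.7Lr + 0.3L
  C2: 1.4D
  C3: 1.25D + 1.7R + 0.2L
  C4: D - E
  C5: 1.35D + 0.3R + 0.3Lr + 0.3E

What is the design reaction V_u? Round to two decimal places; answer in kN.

C1: 1.2(215.05) + 1.3(34.47) + 0.7(100.67) + 0.3(7.93) = 258.06 + 44.81 + 70.47 + 2.38 = 375.72
C2: 1.4(215.05) = 301.07
C3: 1.25(215.05) + 1.7(92.71) + 0.2(7.93) = 268.81 + 157.61 + 1.59 = 428.01
C4: 1.0(215.05) - 1.0(34.47) = 215.05 - 34.47 = 180.58
C5: 1.35(215.05) + 0.3(92.71) + 0.3(100.67) + 0.3(34.47) = 290.32 + 27.81 + 30.20 + 10.34 = 358.67
The controlling combination is 3, giving 428.01 kN.

428.01 kN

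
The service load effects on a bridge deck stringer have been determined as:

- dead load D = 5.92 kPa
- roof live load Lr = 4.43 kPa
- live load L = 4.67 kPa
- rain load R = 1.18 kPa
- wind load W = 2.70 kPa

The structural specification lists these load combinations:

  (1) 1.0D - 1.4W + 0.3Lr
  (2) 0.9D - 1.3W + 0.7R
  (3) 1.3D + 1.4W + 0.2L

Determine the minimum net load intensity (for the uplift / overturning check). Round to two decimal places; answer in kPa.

2.64 kPa

(1) 1.0(5.92) - 1.4(2.70) + 0.3(4.43) = 5.92 - 3.78 + 1.33 = 3.47
(2) 0.9(5.92) - 1.3(2.70) + 0.7(1.18) = 2.64
(3) 1.3(5.92) + 1.4(2.70) + 0.2(4.67) = 7.70 + 3.78 + 0.93 = 12.41
Combination 2 gives the minimum: 2.64 kPa.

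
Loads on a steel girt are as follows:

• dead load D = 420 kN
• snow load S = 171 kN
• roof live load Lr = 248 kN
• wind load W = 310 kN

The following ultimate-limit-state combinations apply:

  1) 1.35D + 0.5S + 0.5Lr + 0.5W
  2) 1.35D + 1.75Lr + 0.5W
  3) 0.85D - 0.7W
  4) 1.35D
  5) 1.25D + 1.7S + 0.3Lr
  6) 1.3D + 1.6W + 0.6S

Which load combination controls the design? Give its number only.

Combination 2

1) 1.35(420) + 0.5(171) + 0.5(248) + 0.5(310) = 567.00 + 85.50 + 124.00 + 155.00 = 931.50
2) 1.35(420) + 1.75(248) + 0.5(310) = 567.00 + 434.00 + 155.00 = 1156.00
3) 0.85(420) - 0.7(310) = 357.00 - 217.00 = 140.00
4) 1.35(420) = 567.00
5) 1.25(420) + 1.7(171) + 0.3(248) = 525.00 + 290.70 + 74.40 = 890.10
6) 1.3(420) + 1.6(310) + 0.6(171) = 546.00 + 496.00 + 102.60 = 1144.60
The largest value is 1156.00 kN from combination 2.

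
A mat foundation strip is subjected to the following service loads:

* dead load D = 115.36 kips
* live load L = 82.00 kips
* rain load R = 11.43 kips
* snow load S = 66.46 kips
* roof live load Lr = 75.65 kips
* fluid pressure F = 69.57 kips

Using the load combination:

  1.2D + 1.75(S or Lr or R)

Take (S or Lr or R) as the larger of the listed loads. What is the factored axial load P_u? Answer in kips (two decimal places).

270.82 kips

(S or Lr or R) → Lr = 75.65 kips.
1.2(115.36) + 1.75(75.65) = 270.82
P_u = 270.82 kips.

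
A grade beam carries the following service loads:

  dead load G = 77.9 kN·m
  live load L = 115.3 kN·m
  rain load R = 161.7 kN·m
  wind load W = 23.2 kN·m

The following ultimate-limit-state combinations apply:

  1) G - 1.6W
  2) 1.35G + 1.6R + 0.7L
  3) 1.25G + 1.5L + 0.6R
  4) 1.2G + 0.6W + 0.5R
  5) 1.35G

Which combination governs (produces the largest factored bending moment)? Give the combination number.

1) 1.0(77.9) - 1.6(23.2) = 40.8
2) 1.35(77.9) + 1.6(161.7) + 0.7(115.3) = 444.6
3) 1.25(77.9) + 1.5(115.3) + 0.6(161.7) = 367.3
4) 1.2(77.9) + 0.6(23.2) + 0.5(161.7) = 188.3
5) 1.35(77.9) = 105.2
The largest value is 444.6 kN·m from combination 2.

Combination 2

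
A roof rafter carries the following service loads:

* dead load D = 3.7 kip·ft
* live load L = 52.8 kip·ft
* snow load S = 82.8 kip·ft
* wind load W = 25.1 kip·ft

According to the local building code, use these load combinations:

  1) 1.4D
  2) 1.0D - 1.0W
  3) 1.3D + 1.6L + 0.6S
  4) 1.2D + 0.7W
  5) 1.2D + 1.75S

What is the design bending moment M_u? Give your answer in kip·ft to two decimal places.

149.34 kip·ft

1) 1.4(3.7) = 5.18
2) 1.0(3.7) - 1.0(25.1) = -21.40
3) 1.3(3.7) + 1.6(52.8) + 0.6(82.8) = 138.97
4) 1.2(3.7) + 0.7(25.1) = 22.01
5) 1.2(3.7) + 1.75(82.8) = 149.34
Maximum is from combination 5.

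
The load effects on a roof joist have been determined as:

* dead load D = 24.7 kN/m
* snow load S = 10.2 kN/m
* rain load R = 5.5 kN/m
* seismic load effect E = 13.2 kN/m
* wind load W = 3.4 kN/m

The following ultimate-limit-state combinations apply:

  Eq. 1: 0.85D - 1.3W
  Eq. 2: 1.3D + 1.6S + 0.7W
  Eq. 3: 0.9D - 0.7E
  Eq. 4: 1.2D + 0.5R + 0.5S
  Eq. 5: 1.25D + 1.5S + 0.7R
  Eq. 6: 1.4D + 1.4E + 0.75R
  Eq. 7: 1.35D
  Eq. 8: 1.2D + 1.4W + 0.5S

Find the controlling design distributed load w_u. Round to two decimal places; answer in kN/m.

57.19 kN/m

Eq. 1: 0.85(24.7) - 1.3(3.4) = 16.58
Eq. 2: 1.3(24.7) + 1.6(10.2) + 0.7(3.4) = 50.81
Eq. 3: 0.9(24.7) - 0.7(13.2) = 12.99
Eq. 4: 1.2(24.7) + 0.5(5.5) + 0.5(10.2) = 37.49
Eq. 5: 1.25(24.7) + 1.5(10.2) + 0.7(5.5) = 50.03
Eq. 6: 1.4(24.7) + 1.4(13.2) + 0.75(5.5) = 57.19
Eq. 7: 1.35(24.7) = 33.35
Eq. 8: 1.2(24.7) + 1.4(3.4) + 0.5(10.2) = 39.50
The controlling combination is 6, giving 57.19 kN/m.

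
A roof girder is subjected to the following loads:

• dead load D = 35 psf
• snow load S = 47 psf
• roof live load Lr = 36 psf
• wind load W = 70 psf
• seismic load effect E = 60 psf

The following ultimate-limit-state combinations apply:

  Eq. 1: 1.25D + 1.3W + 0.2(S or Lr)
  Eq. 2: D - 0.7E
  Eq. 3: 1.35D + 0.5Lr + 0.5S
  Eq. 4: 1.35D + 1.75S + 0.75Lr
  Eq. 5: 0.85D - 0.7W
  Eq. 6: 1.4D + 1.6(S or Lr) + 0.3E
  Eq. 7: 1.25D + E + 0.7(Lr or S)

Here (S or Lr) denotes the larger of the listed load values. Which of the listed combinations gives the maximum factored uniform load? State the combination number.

(S or Lr) → S = 47 psf; (Lr or S) → S = 47 psf.
Eq. 1: 1.25(35) + 1.3(70) + 0.2(47) = 144.2
Eq. 2: 1.0(35) - 0.7(60) = -7.0
Eq. 3: 1.35(35) + 0.5(36) + 0.5(47) = 88.8
Eq. 4: 1.35(35) + 1.75(47) + 0.75(36) = 156.5
Eq. 5: 0.85(35) - 0.7(70) = -19.3
Eq. 6: 1.4(35) + 1.6(47) + 0.3(60) = 142.2
Eq. 7: 1.25(35) + 1.0(60) + 0.7(47) = 136.7
The largest value is 156.5 psf from combination 4.

Combination 4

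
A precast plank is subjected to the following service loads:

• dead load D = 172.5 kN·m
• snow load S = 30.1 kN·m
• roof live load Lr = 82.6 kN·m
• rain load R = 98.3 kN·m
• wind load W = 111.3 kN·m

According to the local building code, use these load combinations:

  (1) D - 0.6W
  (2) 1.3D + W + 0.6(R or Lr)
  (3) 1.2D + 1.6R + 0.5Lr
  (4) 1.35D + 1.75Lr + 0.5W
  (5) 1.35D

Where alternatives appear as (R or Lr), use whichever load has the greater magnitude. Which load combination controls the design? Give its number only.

Combination 4

(R or Lr) → R = 98.3 kN·m.
(1) 1.0(172.5) - 0.6(111.3) = 172.50 - 66.78 = 105.72
(2) 1.3(172.5) + 1.0(111.3) + 0.6(98.3) = 224.25 + 111.30 + 58.98 = 394.53
(3) 1.2(172.5) + 1.6(98.3) + 0.5(82.6) = 207.00 + 157.28 + 41.30 = 405.58
(4) 1.35(172.5) + 1.75(82.6) + 0.5(111.3) = 232.88 + 144.55 + 55.65 = 433.08
(5) 1.35(172.5) = 232.88
The largest value is 433.08 kN·m from combination 4.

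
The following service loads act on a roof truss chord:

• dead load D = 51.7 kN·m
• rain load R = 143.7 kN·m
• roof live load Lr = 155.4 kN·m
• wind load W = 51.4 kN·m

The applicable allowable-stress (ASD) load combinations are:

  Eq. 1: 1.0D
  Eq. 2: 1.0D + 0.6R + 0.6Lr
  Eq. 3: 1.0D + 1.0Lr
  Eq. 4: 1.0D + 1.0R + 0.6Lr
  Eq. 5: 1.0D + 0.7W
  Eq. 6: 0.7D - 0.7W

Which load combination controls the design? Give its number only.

Combination 4

Eq. 1: 1.0(51.7) = 51.7
Eq. 2: 1.0(51.7) + 0.6(143.7) + 0.6(155.4) = 231.2
Eq. 3: 1.0(51.7) + 1.0(155.4) = 51.7 + 155.4 = 207.1
Eq. 4: 1.0(51.7) + 1.0(143.7) + 0.6(155.4) = 51.7 + 143.7 + 93.2 = 288.6
Eq. 5: 1.0(51.7) + 0.7(51.4) = 51.7 + 36.0 = 87.7
Eq. 6: 0.7(51.7) - 0.7(51.4) = 36.2 - 36.0 = 0.2
The largest value is 288.6 kN·m from combination 4.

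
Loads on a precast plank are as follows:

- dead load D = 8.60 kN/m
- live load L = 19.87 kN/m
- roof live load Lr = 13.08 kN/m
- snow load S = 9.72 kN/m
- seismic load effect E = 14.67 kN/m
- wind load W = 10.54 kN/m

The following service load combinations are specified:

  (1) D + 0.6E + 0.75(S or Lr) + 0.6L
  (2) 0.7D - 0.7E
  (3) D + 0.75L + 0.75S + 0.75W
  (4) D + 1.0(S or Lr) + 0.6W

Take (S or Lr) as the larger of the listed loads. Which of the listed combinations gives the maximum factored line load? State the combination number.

Combination 1

(S or Lr) → Lr = 13.08 kN/m.
(1) 1.0(8.60) + 0.6(14.67) + 0.75(13.08) + 0.6(19.87) = 39.13
(2) 0.7(8.60) - 0.7(14.67) = -4.25
(3) 1.0(8.60) + 0.75(19.87) + 0.75(9.72) + 0.75(10.54) = 38.70
(4) 1.0(8.60) + 1.0(13.08) + 0.6(10.54) = 28.00
The largest value is 39.13 kN/m from combination 1.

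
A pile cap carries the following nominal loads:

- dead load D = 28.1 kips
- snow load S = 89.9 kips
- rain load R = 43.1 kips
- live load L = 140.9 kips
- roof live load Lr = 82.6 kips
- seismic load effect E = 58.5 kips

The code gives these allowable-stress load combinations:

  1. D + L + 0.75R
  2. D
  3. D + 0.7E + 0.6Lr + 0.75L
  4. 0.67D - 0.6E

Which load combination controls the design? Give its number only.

1. 1.0(28.1) + 1.0(140.9) + 0.75(43.1) = 28.10 + 140.90 + 32.33 = 201.33
2. 1.0(28.1) = 28.10
3. 1.0(28.1) + 0.7(58.5) + 0.6(82.6) + 0.75(140.9) = 28.10 + 40.95 + 49.56 + 105.68 = 224.29
4. 0.67(28.1) - 0.6(58.5) = 18.83 - 35.10 = -16.27
The largest value is 224.29 kips from combination 3.

Combination 3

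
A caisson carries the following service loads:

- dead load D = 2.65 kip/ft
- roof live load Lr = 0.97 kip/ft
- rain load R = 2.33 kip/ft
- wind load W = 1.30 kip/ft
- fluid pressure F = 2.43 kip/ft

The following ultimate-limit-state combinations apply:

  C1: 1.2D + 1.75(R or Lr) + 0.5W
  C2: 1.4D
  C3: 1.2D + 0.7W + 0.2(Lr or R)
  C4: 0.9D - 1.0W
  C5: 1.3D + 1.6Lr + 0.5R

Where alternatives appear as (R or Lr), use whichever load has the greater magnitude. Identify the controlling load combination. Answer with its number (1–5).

Combination 1

(R or Lr) → R = 2.33 kip/ft; (Lr or R) → R = 2.33 kip/ft.
C1: 1.2(2.65) + 1.75(2.33) + 0.5(1.30) = 3.18 + 4.08 + 0.65 = 7.91
C2: 1.4(2.65) = 3.71
C3: 1.2(2.65) + 0.7(1.30) + 0.2(2.33) = 3.18 + 0.91 + 0.47 = 4.56
C4: 0.9(2.65) - 1.0(1.30) = 2.39 - 1.30 = 1.09
C5: 1.3(2.65) + 1.6(0.97) + 0.5(2.33) = 6.16
The largest value is 7.91 kip/ft from combination 1.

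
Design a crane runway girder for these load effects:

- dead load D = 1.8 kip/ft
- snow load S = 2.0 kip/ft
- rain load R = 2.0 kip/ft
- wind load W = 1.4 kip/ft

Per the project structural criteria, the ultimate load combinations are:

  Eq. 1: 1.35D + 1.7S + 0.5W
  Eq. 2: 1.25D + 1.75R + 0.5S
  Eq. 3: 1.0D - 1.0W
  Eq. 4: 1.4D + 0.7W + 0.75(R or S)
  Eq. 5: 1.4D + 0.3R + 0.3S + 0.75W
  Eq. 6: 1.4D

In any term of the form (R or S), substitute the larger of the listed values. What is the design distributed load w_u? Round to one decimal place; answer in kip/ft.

6.8 kip/ft

(R or S) → R = 2.0 kip/ft.
Eq. 1: 1.35(1.8) + 1.7(2.0) + 0.5(1.4) = 2.4 + 3.4 + 0.7 = 6.5
Eq. 2: 1.25(1.8) + 1.75(2.0) + 0.5(2.0) = 2.3 + 3.5 + 1.0 = 6.8
Eq. 3: 1.0(1.8) - 1.0(1.4) = 1.8 - 1.4 = 0.4
Eq. 4: 1.4(1.8) + 0.7(1.4) + 0.75(2.0) = 2.5 + 1.0 + 1.5 = 5.0
Eq. 5: 1.4(1.8) + 0.3(2.0) + 0.3(2.0) + 0.75(1.4) = 2.5 + 0.6 + 0.6 + 1.1 = 4.8
Eq. 6: 1.4(1.8) = 2.5
Maximum is from combination 2.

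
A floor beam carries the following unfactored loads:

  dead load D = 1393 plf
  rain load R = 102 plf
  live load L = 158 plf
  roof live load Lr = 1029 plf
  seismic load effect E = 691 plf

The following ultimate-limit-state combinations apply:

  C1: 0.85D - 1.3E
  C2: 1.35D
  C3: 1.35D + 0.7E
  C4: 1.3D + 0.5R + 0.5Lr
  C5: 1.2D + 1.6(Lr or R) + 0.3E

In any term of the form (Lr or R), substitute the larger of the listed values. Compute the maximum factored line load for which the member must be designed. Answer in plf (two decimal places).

3525.30 plf

(Lr or R) → Lr = 1029 plf.
C1: 0.85(1393) - 1.3(691) = 1184.05 - 898.30 = 285.75
C2: 1.35(1393) = 1880.55
C3: 1.35(1393) + 0.7(691) = 1880.55 + 483.70 = 2364.25
C4: 1.3(1393) + 0.5(102) + 0.5(1029) = 1810.90 + 51.00 + 514.50 = 2376.40
C5: 1.2(1393) + 1.6(1029) + 0.3(691) = 1671.60 + 1646.40 + 207.30 = 3525.30
Maximum is from combination 5.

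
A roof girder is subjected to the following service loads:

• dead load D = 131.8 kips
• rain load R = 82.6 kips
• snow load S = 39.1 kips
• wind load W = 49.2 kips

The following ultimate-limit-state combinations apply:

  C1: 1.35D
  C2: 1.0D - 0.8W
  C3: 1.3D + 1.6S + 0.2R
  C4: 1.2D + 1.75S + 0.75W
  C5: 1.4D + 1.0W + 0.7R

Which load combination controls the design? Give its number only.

Combination 5

C1: 1.35(131.8) = 177.9
C2: 1.0(131.8) - 0.8(49.2) = 131.8 - 39.4 = 92.4
C3: 1.3(131.8) + 1.6(39.1) + 0.2(82.6) = 171.3 + 62.6 + 16.5 = 250.4
C4: 1.2(131.8) + 1.75(39.1) + 0.75(49.2) = 158.2 + 68.4 + 36.9 = 263.5
C5: 1.4(131.8) + 1.0(49.2) + 0.7(82.6) = 184.5 + 49.2 + 57.8 = 291.5
The largest value is 291.5 kips from combination 5.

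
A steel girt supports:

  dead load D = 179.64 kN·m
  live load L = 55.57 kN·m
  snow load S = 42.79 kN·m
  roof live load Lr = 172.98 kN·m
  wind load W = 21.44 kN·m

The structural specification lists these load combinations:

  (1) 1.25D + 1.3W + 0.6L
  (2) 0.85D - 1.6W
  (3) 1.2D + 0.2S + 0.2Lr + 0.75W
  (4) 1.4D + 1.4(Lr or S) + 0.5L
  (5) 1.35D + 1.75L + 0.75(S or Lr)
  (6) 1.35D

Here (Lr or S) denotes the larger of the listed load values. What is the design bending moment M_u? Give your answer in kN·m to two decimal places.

521.45 kN·m

(Lr or S) → Lr = 172.98 kN·m; (S or Lr) → Lr = 172.98 kN·m.
(1) 1.25(179.64) + 1.3(21.44) + 0.6(55.57) = 285.76
(2) 0.85(179.64) - 1.6(21.44) = 118.39
(3) 1.2(179.64) + 0.2(42.79) + 0.2(172.98) + 0.75(21.44) = 274.80
(4) 1.4(179.64) + 1.4(172.98) + 0.5(55.57) = 521.45
(5) 1.35(179.64) + 1.75(55.57) + 0.75(172.98) = 469.50
(6) 1.35(179.64) = 242.51
Maximum is from combination 4.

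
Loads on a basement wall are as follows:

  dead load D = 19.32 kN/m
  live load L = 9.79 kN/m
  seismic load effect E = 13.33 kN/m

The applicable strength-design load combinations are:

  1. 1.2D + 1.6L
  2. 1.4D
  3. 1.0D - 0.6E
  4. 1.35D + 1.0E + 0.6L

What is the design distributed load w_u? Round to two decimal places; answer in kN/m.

45.29 kN/m

1. 1.2(19.32) + 1.6(9.79) = 38.85
2. 1.4(19.32) = 27.05
3. 1.0(19.32) - 0.6(13.33) = 19.32 - 8.00 = 11.32
4. 1.35(19.32) + 1.0(13.33) + 0.6(9.79) = 45.29
Combination 4 governs: w_u = 45.29 kN/m.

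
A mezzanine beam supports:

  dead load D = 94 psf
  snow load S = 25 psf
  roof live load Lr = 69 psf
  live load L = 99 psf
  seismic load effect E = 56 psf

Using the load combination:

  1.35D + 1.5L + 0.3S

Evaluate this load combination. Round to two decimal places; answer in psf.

1.35(94) + 1.5(99) + 0.3(25) = 126.90 + 148.50 + 7.50 = 282.90
q_u = 282.90 psf.

282.90 psf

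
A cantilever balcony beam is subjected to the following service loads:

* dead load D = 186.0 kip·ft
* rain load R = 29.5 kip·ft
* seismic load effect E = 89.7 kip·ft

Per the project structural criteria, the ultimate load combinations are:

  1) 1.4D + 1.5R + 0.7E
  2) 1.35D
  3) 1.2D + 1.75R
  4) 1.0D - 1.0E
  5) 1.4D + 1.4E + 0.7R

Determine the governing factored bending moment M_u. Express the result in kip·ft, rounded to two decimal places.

406.63 kip·ft

1) 1.4(186.0) + 1.5(29.5) + 0.7(89.7) = 367.44
2) 1.35(186.0) = 251.10
3) 1.2(186.0) + 1.75(29.5) = 274.83
4) 1.0(186.0) - 1.0(89.7) = 96.30
5) 1.4(186.0) + 1.4(89.7) + 0.7(29.5) = 406.63
Combination 5 governs: M_u = 406.63 kip·ft.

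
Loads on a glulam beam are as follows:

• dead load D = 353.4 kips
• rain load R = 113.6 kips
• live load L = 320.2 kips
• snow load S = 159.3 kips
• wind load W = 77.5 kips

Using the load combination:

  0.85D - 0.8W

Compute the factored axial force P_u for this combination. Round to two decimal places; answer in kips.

238.39 kips

0.85(353.4) - 0.8(77.5) = 300.39 - 62.00 = 238.39
P_u = 238.39 kips.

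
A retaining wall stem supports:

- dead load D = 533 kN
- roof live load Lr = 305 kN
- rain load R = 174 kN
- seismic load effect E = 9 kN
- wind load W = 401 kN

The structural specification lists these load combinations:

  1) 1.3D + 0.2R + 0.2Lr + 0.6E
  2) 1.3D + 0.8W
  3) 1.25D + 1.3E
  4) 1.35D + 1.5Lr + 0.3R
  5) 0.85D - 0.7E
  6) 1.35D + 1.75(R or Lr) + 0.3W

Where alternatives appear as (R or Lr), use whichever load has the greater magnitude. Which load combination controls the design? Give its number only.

(R or Lr) → Lr = 305 kN.
1) 1.3(533) + 0.2(174) + 0.2(305) + 0.6(9) = 794.1
2) 1.3(533) + 0.8(401) = 1013.7
3) 1.25(533) + 1.3(9) = 678.0
4) 1.35(533) + 1.5(305) + 0.3(174) = 1229.3
5) 0.85(533) - 0.7(9) = 446.8
6) 1.35(533) + 1.75(305) + 0.3(401) = 1373.6
The largest value is 1373.6 kN from combination 6.

Combination 6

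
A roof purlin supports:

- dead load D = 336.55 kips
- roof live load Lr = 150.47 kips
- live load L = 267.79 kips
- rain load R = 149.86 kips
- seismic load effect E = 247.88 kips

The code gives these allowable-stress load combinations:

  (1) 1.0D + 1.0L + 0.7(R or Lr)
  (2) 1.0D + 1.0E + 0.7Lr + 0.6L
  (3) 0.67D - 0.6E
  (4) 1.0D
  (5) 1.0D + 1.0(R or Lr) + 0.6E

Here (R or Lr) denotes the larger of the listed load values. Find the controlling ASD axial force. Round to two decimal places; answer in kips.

(R or Lr) → Lr = 150.47 kips.
(1) 1.0(336.55) + 1.0(267.79) + 0.7(150.47) = 336.55 + 267.79 + 105.33 = 709.67
(2) 1.0(336.55) + 1.0(247.88) + 0.7(150.47) + 0.6(267.79) = 336.55 + 247.88 + 105.33 + 160.67 = 850.43
(3) 0.67(336.55) - 0.6(247.88) = 225.49 - 148.73 = 76.76
(4) 1.0(336.55) = 336.55
(5) 1.0(336.55) + 1.0(150.47) + 0.6(247.88) = 336.55 + 150.47 + 148.73 = 635.75
Maximum is from combination 2.

850.43 kips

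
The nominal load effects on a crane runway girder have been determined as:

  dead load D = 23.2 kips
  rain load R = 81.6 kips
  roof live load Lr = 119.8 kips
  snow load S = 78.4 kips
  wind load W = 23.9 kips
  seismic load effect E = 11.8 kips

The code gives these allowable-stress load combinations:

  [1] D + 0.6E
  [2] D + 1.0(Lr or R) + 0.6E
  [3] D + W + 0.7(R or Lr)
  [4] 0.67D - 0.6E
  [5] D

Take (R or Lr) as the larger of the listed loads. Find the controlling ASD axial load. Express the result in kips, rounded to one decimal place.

(Lr or R) → Lr = 119.8 kips; (R or Lr) → Lr = 119.8 kips.
[1] 1.0(23.2) + 0.6(11.8) = 23.2 + 7.1 = 30.3
[2] 1.0(23.2) + 1.0(119.8) + 0.6(11.8) = 23.2 + 119.8 + 7.1 = 150.1
[3] 1.0(23.2) + 1.0(23.9) + 0.7(119.8) = 23.2 + 23.9 + 83.9 = 131.0
[4] 0.67(23.2) - 0.6(11.8) = 8.5
[5] 1.0(23.2) = 23.2
Maximum is from combination 2.

150.1 kips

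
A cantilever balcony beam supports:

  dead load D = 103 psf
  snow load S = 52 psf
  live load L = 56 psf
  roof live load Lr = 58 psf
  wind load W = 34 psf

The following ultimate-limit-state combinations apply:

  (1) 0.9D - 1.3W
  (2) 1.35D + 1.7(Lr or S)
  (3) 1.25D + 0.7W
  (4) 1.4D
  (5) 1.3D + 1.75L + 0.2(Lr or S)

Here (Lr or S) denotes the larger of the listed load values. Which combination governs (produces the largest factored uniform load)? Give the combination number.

(Lr or S) → Lr = 58 psf.
(1) 0.9(103) - 1.3(34) = 92.7 - 44.2 = 48.5
(2) 1.35(103) + 1.7(58) = 139.1 + 98.6 = 237.7
(3) 1.25(103) + 0.7(34) = 128.8 + 23.8 = 152.6
(4) 1.4(103) = 144.2
(5) 1.3(103) + 1.75(56) + 0.2(58) = 133.9 + 98.0 + 11.6 = 243.5
The largest value is 243.5 psf from combination 5.

Combination 5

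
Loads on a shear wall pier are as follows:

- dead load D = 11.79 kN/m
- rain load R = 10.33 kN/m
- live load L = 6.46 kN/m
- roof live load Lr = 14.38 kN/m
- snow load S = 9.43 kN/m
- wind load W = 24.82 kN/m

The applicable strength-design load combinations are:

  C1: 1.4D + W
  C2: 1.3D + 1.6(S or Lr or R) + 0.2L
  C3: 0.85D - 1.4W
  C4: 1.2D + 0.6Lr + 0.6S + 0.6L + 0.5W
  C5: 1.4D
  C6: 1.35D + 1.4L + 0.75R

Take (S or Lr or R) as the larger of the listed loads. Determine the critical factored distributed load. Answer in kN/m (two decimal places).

(S or Lr or R) → Lr = 14.38 kN/m.
C1: 1.4(11.79) + 1.0(24.82) = 16.51 + 24.82 = 41.33
C2: 1.3(11.79) + 1.6(14.38) + 0.2(6.46) = 15.33 + 23.01 + 1.29 = 39.63
C3: 0.85(11.79) - 1.4(24.82) = 10.02 - 34.75 = -24.73
C4: 1.2(11.79) + 0.6(14.38) + 0.6(9.43) + 0.6(6.46) + 0.5(24.82) = 44.72
C5: 1.4(11.79) = 16.51
C6: 1.35(11.79) + 1.4(6.46) + 0.75(10.33) = 15.92 + 9.04 + 7.75 = 32.71
The controlling combination is 4, giving 44.72 kN/m.

44.72 kN/m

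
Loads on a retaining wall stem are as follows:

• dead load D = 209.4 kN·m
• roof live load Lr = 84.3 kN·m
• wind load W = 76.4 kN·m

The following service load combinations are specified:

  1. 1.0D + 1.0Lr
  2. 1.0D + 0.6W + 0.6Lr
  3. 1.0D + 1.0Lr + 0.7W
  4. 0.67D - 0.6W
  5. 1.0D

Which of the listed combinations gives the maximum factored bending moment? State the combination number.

Combination 3

1. 1.0(209.4) + 1.0(84.3) = 209.4 + 84.3 = 293.7
2. 1.0(209.4) + 0.6(76.4) + 0.6(84.3) = 209.4 + 45.8 + 50.6 = 305.8
3. 1.0(209.4) + 1.0(84.3) + 0.7(76.4) = 209.4 + 84.3 + 53.5 = 347.2
4. 0.67(209.4) - 0.6(76.4) = 140.3 - 45.8 = 94.5
5. 1.0(209.4) = 209.4
The largest value is 347.2 kN·m from combination 3.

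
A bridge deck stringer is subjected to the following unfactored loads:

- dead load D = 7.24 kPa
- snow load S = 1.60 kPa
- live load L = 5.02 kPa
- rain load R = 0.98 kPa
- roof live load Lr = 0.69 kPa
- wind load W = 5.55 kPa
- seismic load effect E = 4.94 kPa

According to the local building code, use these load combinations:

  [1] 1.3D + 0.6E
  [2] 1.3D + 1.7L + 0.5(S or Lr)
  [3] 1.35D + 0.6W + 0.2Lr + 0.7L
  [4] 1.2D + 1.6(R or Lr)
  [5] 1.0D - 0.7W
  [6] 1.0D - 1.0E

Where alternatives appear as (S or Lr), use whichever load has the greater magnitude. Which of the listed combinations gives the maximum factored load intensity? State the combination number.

Combination 2

(S or Lr) → S = 1.60 kPa; (R or Lr) → R = 0.98 kPa.
[1] 1.3(7.24) + 0.6(4.94) = 12.38
[2] 1.3(7.24) + 1.7(5.02) + 0.5(1.60) = 18.75
[3] 1.35(7.24) + 0.6(5.55) + 0.2(0.69) + 0.7(5.02) = 16.76
[4] 1.2(7.24) + 1.6(0.98) = 8.69 + 1.57 = 10.26
[5] 1.0(7.24) - 0.7(5.55) = 3.36
[6] 1.0(7.24) - 1.0(4.94) = 7.24 - 4.94 = 2.30
The largest value is 18.75 kPa from combination 2.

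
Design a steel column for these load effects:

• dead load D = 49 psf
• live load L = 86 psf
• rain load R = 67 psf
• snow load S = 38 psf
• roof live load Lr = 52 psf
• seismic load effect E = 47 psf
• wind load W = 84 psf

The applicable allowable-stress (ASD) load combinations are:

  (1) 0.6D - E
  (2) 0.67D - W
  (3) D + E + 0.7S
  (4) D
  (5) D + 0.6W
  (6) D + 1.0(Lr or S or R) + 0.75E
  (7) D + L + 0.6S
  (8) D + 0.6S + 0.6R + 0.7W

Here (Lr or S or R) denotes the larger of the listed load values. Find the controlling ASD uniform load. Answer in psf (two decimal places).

170.80 psf

(Lr or S or R) → R = 67 psf.
(1) 0.6(49) - 1.0(47) = 29.40 - 47.00 = -17.60
(2) 0.67(49) - 1.0(84) = 32.83 - 84.00 = -51.17
(3) 1.0(49) + 1.0(47) + 0.7(38) = 49.00 + 47.00 + 26.60 = 122.60
(4) 1.0(49) = 49.00
(5) 1.0(49) + 0.6(84) = 49.00 + 50.40 = 99.40
(6) 1.0(49) + 1.0(67) + 0.75(47) = 49.00 + 67.00 + 35.25 = 151.25
(7) 1.0(49) + 1.0(86) + 0.6(38) = 49.00 + 86.00 + 22.80 = 157.80
(8) 1.0(49) + 0.6(38) + 0.6(67) + 0.7(84) = 49.00 + 22.80 + 40.20 + 58.80 = 170.80
Maximum is from combination 8.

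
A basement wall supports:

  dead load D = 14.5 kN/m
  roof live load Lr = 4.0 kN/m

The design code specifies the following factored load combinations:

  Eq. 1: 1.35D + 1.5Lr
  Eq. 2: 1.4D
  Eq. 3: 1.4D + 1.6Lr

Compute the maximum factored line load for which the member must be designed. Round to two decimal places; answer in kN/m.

26.70 kN/m

Eq. 1: 1.35(14.5) + 1.5(4.0) = 25.58
Eq. 2: 1.4(14.5) = 20.30
Eq. 3: 1.4(14.5) + 1.6(4.0) = 26.70
The controlling combination is 3, giving 26.70 kN/m.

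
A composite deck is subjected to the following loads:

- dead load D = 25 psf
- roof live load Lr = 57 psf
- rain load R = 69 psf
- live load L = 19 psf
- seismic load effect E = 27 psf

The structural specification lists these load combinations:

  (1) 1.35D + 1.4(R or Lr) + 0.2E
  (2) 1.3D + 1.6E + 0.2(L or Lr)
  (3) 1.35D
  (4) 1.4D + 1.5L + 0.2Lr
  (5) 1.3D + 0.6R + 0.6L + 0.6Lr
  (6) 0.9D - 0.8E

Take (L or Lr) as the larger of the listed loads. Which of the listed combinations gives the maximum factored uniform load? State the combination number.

(R or Lr) → R = 69 psf; (L or Lr) → Lr = 57 psf.
(1) 1.35(25) + 1.4(69) + 0.2(27) = 33.75 + 96.60 + 5.40 = 135.75
(2) 1.3(25) + 1.6(27) + 0.2(57) = 32.50 + 43.20 + 11.40 = 87.10
(3) 1.35(25) = 33.75
(4) 1.4(25) + 1.5(19) + 0.2(57) = 35.00 + 28.50 + 11.40 = 74.90
(5) 1.3(25) + 0.6(69) + 0.6(19) + 0.6(57) = 32.50 + 41.40 + 11.40 + 34.20 = 119.50
(6) 0.9(25) - 0.8(27) = 22.50 - 21.60 = 0.90
The largest value is 135.75 psf from combination 1.

Combination 1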